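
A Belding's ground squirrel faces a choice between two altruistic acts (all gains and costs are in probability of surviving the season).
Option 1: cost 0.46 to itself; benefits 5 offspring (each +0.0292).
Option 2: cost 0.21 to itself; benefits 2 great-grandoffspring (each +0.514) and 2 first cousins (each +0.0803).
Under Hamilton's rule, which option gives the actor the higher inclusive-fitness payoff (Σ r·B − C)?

Option 2

Option 1: r to an offspring = 0.5.
Option 1: Σ r·B − C = (5·0.5·0.0292) − 0.46 = -0.387.
Option 2: r to a great-grandoffspring = 0.125.
Option 2: r to a first cousin = 0.125.
Option 2: Σ r·B − C = (2·0.125·0.514 + 2·0.125·0.0803) − 0.21 = -0.061425.
Option 2 has the higher net inclusive-fitness payoff.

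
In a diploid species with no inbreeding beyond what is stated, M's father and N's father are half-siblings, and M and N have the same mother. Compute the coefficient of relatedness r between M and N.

Wright's path rule: contributions from independent ancestry routes add.
M and N are related in two ways: half first cousins through their fathers (r = 1/16) and half-sibs through their shared mother (r = 1/4).
r = 1/16 + 1/4 = 0.3125.

0.3125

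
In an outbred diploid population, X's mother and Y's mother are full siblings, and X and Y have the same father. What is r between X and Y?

0.375

Independent pedigree routes through distinct common ancestors add.
X and Y are related in two ways: first cousins through their mothers (r = 1/8) and half-sibs through their shared father (r = 1/4).
r = 1/8 + 1/4 = 3/8 = 0.375.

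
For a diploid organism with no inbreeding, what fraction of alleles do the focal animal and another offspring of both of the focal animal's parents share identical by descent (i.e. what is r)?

0.5

Each parent–offspring link contributes a factor of 1/2, and independent paths through distinct common ancestors add.
Full sibs share both parents — two paths of length 2: r = 2·(1/2)^2 = 1/2.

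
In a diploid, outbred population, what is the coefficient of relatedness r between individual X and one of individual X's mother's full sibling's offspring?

Each parent–offspring link contributes a factor of 1/2, and independent paths through distinct common ancestors add.
First cousins share one grandparent pair — two paths of length 4: r = 2·(1/2)^4 = 1/8.

0.125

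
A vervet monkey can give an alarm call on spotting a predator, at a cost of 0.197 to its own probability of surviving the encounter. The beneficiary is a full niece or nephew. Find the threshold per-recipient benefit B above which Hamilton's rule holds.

0.788

r to a full niece or nephew = 1/4 (full aunt/uncle↔niece/nephew: two paths of length 3 through the shared grandparent pair: r = 2·(1/2)^3 = 1/4).
Hamilton's rule with n recipients of equal r: n·r·B > C, so B > C/(n·r) = 0.197/(1·0.25) = 0.788.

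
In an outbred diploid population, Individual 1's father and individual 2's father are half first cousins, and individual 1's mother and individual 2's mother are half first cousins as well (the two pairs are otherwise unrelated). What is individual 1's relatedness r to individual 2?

0.03125

Independent pedigree routes through distinct common ancestors add.
Individual 1 and individual 2 are related in two ways: half second cousins through their fathers (r = 1/64) and half second cousins through their mothers (r = 1/64).
r = 1/64 + 1/64 = 0.03125.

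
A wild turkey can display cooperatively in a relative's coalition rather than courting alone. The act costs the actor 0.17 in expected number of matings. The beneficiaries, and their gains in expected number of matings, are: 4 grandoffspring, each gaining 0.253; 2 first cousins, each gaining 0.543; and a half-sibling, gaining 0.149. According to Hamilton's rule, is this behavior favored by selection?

Yes

Hamilton's rule: the trait is favored when the sum of r·B over every recipient exceeds the actor's cost C.
r to a grandoffspring = 1/4 (two parent–offspring links: r = (1/2)^2 = 1/4).
r to a first cousin = 1/8 (first cousins share one grandparent pair — two paths of length 4: r = 2·(1/2)^4 = 1/8).
r to a half-sibling = 1/4 (half-sibs share one parent — one path of length 2: r = (1/2)^2 = 1/4).
Summing one r·B term per recipient: 4·0.25·0.253 + 2·0.125·0.543 + 1·0.25·0.149 = 0.426.
0.426 > 0.17: the indirect benefit exceeds the cost.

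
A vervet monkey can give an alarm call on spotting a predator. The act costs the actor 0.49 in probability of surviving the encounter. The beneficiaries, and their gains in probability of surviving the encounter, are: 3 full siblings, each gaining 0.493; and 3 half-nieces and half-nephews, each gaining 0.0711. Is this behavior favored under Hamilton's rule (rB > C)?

Yes

Hamilton's rule: the trait is favored when the sum of r·B over every recipient exceeds the actor's cost C.
r to a full sibling = 0.5 (full sibs share both parents — two paths of length 2: r = 2·(1/2)^2 = 1/2).
r to a half-niece or half-nephew = 0.125 (half-aunt/uncle↔niece/nephew: one path of length 3: r = (1/2)^3 = 1/8).
Summing one r·B term per recipient: 3·0.5·0.493 + 3·0.125·0.0711 = 0.7661625.
0.7661625 > 0.49: the indirect benefit exceeds the cost.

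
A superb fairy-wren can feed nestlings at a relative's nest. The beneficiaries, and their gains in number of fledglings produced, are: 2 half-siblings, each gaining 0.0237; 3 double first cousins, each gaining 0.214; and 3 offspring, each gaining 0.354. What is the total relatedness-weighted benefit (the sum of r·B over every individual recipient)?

0.70335

r to a half-sibling = 0.25 (half-sibs share one parent — one path of length 2: r = (1/2)^2 = 1/4).
r to a double first cousin = 0.25 (double first cousins share both grandparent pairs — four paths of length 4: r = 4·(1/2)^4 = 1/4).
r to an offspring = 0.5 (one parent–offspring link: r = (1/2)^1 = 1/2).
Summing one r·B term per recipient: 2·0.25·0.0237 + 3·0.25·0.214 + 3·0.5·0.354 = 0.70335.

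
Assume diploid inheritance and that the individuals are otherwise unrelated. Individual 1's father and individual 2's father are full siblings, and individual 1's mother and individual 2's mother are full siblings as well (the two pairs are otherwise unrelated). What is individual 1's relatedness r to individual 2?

Wright's path rule: contributions from independent ancestry routes add.
Individual 1 and individual 2 are related in two ways: first cousins through their fathers (r = 1/8) and first cousins through their mothers (r = 1/8) — i.e. double first cousins.
r = 1/8 + 1/8 = 1/4 = 0.25.

0.25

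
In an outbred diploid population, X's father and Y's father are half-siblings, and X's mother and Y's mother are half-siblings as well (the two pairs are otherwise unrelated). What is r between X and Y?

Relatedness sums over independent paths through distinct common ancestors.
X and Y are related in two ways: half first cousins through their fathers (r = 1/16) and half first cousins through their mothers (r = 1/16).
r = 1/16 + 1/16 = 1/8 = 0.125.

0.125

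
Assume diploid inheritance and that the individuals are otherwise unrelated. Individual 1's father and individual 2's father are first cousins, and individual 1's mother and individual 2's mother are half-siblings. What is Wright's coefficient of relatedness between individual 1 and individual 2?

With two independent routes of shared ancestry, r is the sum of the two contributions.
Individual 1 and individual 2 are related in two ways: second cousins through their fathers (r = 1/32) and half first cousins through their mothers (r = 1/16).
r = 1/32 + 1/16 = 0.09375.

0.09375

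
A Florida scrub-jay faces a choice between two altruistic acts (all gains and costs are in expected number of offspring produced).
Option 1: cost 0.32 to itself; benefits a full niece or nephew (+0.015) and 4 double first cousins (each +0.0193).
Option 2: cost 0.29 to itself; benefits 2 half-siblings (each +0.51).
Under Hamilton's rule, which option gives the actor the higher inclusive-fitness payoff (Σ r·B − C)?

Option 2

Option 1: r to a full niece or nephew = 0.25.
Option 1: r to a double first cousin = 0.25.
Option 1: Σ r·B − C = (1·0.25·0.015 + 4·0.25·0.0193) − 0.32 = -0.29695.
Option 2: r to a half-sibling = 0.25.
Option 2: Σ r·B − C = (2·0.25·0.51) − 0.29 = -0.035.
Option 2 has the higher net inclusive-fitness payoff.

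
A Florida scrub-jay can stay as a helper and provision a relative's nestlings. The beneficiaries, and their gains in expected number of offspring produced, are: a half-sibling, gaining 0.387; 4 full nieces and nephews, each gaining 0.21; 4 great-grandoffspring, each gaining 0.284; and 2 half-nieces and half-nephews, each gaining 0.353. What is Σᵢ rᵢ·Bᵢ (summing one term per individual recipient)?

0.537

r to a half-sibling = 0.25 (half-sibs share one parent — one path of length 2: r = (1/2)^2 = 1/4).
r to a full niece or nephew = 0.25 (full aunt/uncle↔niece/nephew: two paths of length 3 through the shared grandparent pair: r = 2·(1/2)^3 = 1/4).
r to a great-grandoffspring = 0.125 (three parent–offspring links: r = (1/2)^3 = 1/8).
r to a half-niece or half-nephew = 0.125 (half-aunt/uncle↔niece/nephew: one path of length 3: r = (1/2)^3 = 1/8).
Summing one r·B term per recipient: 1·0.25·0.387 + 4·0.25·0.21 + 4·0.125·0.284 + 2·0.125·0.353 = 0.537.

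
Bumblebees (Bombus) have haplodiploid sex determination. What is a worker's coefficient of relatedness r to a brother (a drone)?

0.25

Her haploid brother carries none of their father's genes and a random half of their mother's genome; that half matches the maternal half of her own genome with probability 1/2: r = 1/2 · 1/2 = 1/4.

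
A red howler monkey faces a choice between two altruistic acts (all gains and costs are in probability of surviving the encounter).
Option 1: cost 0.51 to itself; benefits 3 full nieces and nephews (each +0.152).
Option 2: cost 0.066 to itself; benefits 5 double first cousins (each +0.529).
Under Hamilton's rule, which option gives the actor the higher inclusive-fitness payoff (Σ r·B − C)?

Option 2

Option 1: r to a full niece or nephew = 0.25.
Option 1: Σ r·B − C = (3·0.25·0.152) − 0.51 = -0.396.
Option 2: r to a double first cousin = 0.25.
Option 2: Σ r·B − C = (5·0.25·0.529) − 0.066 = 0.59525.
Option 2 has the higher net inclusive-fitness payoff.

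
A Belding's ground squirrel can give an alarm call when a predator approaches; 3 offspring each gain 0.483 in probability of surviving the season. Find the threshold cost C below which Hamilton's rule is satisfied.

r to an offspring = 0.5 (one parent–offspring link: r = (1/2)^1 = 1/2).
Hamilton's rule: n·r·B > C, so the trait is favored while C < n·r·B = 3·0.5·0.483 = 0.7245.

0.7245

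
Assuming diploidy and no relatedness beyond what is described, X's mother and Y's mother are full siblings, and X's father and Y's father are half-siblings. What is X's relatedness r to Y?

0.1875

Wright's path rule: contributions from independent ancestry routes add.
X and Y are related in two ways: first cousins through their mothers (r = 1/8) and half first cousins through their fathers (r = 1/16).
r = 1/8 + 1/16 = 0.1875.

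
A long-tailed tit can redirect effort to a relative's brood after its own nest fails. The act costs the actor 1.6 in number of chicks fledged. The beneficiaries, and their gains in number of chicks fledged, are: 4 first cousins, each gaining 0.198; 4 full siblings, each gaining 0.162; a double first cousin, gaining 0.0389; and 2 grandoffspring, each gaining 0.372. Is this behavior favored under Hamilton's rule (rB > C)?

No

Hamilton's rule: the trait is favored when the sum of r·B over every recipient exceeds the actor's cost C.
r to a first cousin = 1/8 (first cousins share one grandparent pair — two paths of length 4: r = 2·(1/2)^4 = 1/8).
r to a full sibling = 1/2 (full sibs share both parents — two paths of length 2: r = 2·(1/2)^2 = 1/2).
r to a double first cousin = 1/4 (double first cousins share both grandparent pairs — four paths of length 4: r = 4·(1/2)^4 = 1/4).
r to a grandoffspring = 1/4 (two parent–offspring links: r = (1/2)^2 = 1/4).
Summing one r·B term per recipient: 4·0.125·0.198 + 4·0.5·0.162 + 1·0.25·0.0389 + 2·0.25·0.372 = 0.618725.
0.618725 < 1.6: the indirect benefit is less than the cost.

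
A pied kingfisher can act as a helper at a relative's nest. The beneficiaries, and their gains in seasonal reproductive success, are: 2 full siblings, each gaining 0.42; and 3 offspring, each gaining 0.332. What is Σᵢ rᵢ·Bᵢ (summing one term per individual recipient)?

r to a full sibling = 1/2 (full sibs share both parents — two paths of length 2: r = 2·(1/2)^2 = 1/2).
r to an offspring = 1/2 (one parent–offspring link: r = (1/2)^1 = 1/2).
Summing one r·B term per recipient: 2·0.5·0.42 + 3·0.5·0.332 = 0.918.

0.918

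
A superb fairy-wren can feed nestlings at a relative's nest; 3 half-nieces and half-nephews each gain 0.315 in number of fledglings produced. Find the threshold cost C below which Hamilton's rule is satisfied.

0.118125

r to a half-niece or half-nephew = 0.125 (half-aunt/uncle↔niece/nephew: one path of length 3: r = (1/2)^3 = 1/8).
Hamilton's rule: n·r·B > C, so the trait is favored while C < n·r·B = 3·0.125·0.315 = 0.118125.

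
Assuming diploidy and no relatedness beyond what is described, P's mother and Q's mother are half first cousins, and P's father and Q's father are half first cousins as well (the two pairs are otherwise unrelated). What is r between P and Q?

Independent pedigree routes through distinct common ancestors add.
P and Q are related in two ways: half second cousins through their mothers (r = 1/64) and half second cousins through their fathers (r = 1/64).
r = 1/64 + 1/64 = 0.03125.

0.03125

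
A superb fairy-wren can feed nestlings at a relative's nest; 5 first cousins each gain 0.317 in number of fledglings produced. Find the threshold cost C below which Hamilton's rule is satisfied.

r to a first cousin = 0.125 (first cousins share one grandparent pair — two paths of length 4: r = 2·(1/2)^4 = 1/8).
Hamilton's rule: n·r·B > C, so the trait is favored while C < n·r·B = 5·0.125·0.317 = 0.198125.

0.198125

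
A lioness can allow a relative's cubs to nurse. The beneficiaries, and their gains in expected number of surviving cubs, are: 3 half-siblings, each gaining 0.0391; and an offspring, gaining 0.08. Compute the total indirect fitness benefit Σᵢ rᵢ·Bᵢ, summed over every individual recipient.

r to a half-sibling = 1/4 (half-sibs share one parent — one path of length 2: r = (1/2)^2 = 1/4).
r to an offspring = 0.5 (one parent–offspring link: r = (1/2)^1 = 1/2).
Summing one r·B term per recipient: 3·0.25·0.0391 + 1·0.5·0.08 = 0.069325.

0.069325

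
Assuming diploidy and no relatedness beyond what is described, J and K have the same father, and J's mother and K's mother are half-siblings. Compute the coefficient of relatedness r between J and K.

Wright's path rule: contributions from independent ancestry routes add.
J and K are related in two ways: half-sibs through their shared father (r = 1/4) and half first cousins through their mothers (r = 1/16).
r = 1/4 + 1/16 = 5/16 = 0.3125.

0.3125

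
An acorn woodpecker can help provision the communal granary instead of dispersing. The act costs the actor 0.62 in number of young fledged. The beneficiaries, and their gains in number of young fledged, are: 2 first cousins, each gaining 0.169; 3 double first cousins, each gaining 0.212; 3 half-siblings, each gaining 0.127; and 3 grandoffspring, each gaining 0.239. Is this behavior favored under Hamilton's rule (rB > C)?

No

Hamilton's rule: the trait is favored when the sum of r·B over every recipient exceeds the actor's cost C.
r to a first cousin = 0.125 (first cousins share one grandparent pair — two paths of length 4: r = 2·(1/2)^4 = 1/8).
r to a double first cousin = 1/4 (double first cousins share both grandparent pairs — four paths of length 4: r = 4·(1/2)^4 = 1/4).
r to a half-sibling = 1/4 (half-sibs share one parent — one path of length 2: r = (1/2)^2 = 1/4).
r to a grandoffspring = 1/4 (two parent–offspring links: r = (1/2)^2 = 1/4).
Summing one r·B term per recipient: 2·0.125·0.169 + 3·0.25·0.212 + 3·0.25·0.127 + 3·0.25·0.239 = 0.47575.
0.47575 < 0.62: the indirect benefit is less than the cost.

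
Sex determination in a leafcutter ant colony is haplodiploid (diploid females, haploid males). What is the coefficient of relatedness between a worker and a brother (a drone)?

Her haploid brother carries none of their father's genes and a random half of their mother's genome; that half matches the maternal half of her own genome with probability 1/2: r = 1/2 · 1/2 = 1/4.

0.25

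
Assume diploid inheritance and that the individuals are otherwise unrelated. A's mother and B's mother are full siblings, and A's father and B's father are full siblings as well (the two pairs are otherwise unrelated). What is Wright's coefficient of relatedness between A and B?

0.25

Independent pedigree routes through distinct common ancestors add.
A and B are related in two ways: first cousins through their mothers (r = 1/8) and first cousins through their fathers (r = 1/8) — i.e. double first cousins.
r = 1/8 + 1/8 = 0.25.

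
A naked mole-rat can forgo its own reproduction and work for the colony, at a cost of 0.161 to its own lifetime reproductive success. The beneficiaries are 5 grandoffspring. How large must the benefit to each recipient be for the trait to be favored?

0.1288

r to a grandoffspring = 1/4 (two parent–offspring links: r = (1/2)^2 = 1/4).
Hamilton's rule with n recipients of equal r: n·r·B > C, so B > C/(n·r) = 0.161/(5·0.25) = 0.1288.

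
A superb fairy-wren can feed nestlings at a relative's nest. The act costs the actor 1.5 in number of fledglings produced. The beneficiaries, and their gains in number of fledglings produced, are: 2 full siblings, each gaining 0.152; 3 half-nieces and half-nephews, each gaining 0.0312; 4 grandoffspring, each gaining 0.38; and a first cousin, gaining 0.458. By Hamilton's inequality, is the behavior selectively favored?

Hamilton's rule: the trait is favored when the sum of r·B over every recipient exceeds the actor's cost C.
r to a full sibling = 0.5 (full sibs share both parents — two paths of length 2: r = 2·(1/2)^2 = 1/2).
r to a half-niece or half-nephew = 0.125 (half-aunt/uncle↔niece/nephew: one path of length 3: r = (1/2)^3 = 1/8).
r to a grandoffspring = 0.25 (two parent–offspring links: r = (1/2)^2 = 1/4).
r to a first cousin = 0.125 (first cousins share one grandparent pair — two paths of length 4: r = 2·(1/2)^4 = 1/8).
Summing one r·B term per recipient: 2·0.5·0.152 + 3·0.125·0.0312 + 4·0.25·0.38 + 1·0.125·0.458 = 0.60095.
0.60095 < 1.5: the indirect benefit is less than the cost.

No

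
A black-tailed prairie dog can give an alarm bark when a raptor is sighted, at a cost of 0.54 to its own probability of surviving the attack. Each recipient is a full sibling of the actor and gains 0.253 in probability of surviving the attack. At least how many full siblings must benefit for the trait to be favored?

5

r to a full sibling = 0.5 (full sibs share both parents — two paths of length 2: r = 2·(1/2)^2 = 1/2).
Hamilton's rule: n·r·B > C  ⇒  n > C/(r·B) = 0.54/(0.5·0.253) = 4.269.
The smallest integer exceeding 4.269 is 5.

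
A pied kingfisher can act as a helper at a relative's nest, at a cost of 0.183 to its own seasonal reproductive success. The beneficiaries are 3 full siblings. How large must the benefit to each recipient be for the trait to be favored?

0.122

r to a full sibling = 0.5 (full sibs share both parents — two paths of length 2: r = 2·(1/2)^2 = 1/2).
Hamilton's rule with n recipients of equal r: n·r·B > C, so B > C/(n·r) = 0.183/(3·0.5) = 0.122.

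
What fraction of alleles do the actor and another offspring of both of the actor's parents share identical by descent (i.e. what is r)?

Each parent–offspring link contributes a factor of 1/2, and independent paths through distinct common ancestors add.
Full sibs share both parents — two paths of length 2: r = 2·(1/2)^2 = 1/2.

0.5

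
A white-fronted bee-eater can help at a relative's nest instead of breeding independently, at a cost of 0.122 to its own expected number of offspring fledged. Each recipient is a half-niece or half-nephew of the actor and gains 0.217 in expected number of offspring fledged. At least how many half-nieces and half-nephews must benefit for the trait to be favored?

r to a half-niece or half-nephew = 1/8 (half-aunt/uncle↔niece/nephew: one path of length 3: r = (1/2)^3 = 1/8).
Hamilton's rule: n·r·B > C  ⇒  n > C/(r·B) = 0.122/(0.125·0.217) = 4.498.
The smallest integer exceeding 4.498 is 5.

5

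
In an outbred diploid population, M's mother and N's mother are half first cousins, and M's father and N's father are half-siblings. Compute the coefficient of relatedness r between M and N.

0.078125

Independent pedigree routes through distinct common ancestors add.
M and N are related in two ways: half second cousins through their mothers (r = 1/64) and half first cousins through their fathers (r = 1/16).
r = 1/64 + 1/16 = 0.078125.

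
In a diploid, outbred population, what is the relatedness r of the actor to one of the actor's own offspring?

0.5

Each parent–offspring link contributes a factor of 1/2, and independent paths through distinct common ancestors add.
One parent–offspring link: r = (1/2)^1 = 1/2.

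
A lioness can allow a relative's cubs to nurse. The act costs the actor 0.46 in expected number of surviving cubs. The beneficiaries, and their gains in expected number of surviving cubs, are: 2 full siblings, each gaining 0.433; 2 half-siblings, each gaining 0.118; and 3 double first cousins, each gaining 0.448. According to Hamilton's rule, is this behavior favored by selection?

Hamilton's rule: the trait is favored when the sum of r·B over every recipient exceeds the actor's cost C.
r to a full sibling = 0.5 (full sibs share both parents — two paths of length 2: r = 2·(1/2)^2 = 1/2).
r to a half-sibling = 0.25 (half-sibs share one parent — one path of length 2: r = (1/2)^2 = 1/4).
r to a double first cousin = 1/4 (double first cousins share both grandparent pairs — four paths of length 4: r = 4·(1/2)^4 = 1/4).
Summing one r·B term per recipient: 2·0.5·0.433 + 2·0.25·0.118 + 3·0.25·0.448 = 0.828.
0.828 > 0.46: the indirect benefit exceeds the cost.

Yes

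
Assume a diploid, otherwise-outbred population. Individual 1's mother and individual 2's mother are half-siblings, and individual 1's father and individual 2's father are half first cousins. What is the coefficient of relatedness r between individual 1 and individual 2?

0.078125

With two independent routes of shared ancestry, r is the sum of the two contributions.
Individual 1 and individual 2 are related in two ways: half first cousins through their mothers (r = 1/16) and half second cousins through their fathers (r = 1/64).
r = 1/16 + 1/64 = 5/64 = 0.078125.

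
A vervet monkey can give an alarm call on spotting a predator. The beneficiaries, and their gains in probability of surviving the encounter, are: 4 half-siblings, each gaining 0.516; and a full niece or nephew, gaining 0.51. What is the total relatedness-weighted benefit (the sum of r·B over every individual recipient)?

0.6435

r to a half-sibling = 1/4 (half-sibs share one parent — one path of length 2: r = (1/2)^2 = 1/4).
r to a full niece or nephew = 0.25 (full aunt/uncle↔niece/nephew: two paths of length 3 through the shared grandparent pair: r = 2·(1/2)^3 = 1/4).
Summing one r·B term per recipient: 4·0.25·0.516 + 1·0.25·0.51 = 0.6435.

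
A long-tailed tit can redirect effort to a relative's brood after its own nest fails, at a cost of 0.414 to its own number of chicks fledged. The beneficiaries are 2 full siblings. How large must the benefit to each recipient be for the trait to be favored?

0.414

r to a full sibling = 0.5 (full sibs share both parents — two paths of length 2: r = 2·(1/2)^2 = 1/2).
Hamilton's rule with n recipients of equal r: n·r·B > C, so B > C/(n·r) = 0.414/(2·0.5) = 0.414.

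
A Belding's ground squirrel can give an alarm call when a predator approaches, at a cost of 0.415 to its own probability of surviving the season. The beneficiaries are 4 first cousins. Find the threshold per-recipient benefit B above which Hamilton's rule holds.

r to a first cousin = 0.125 (first cousins share one grandparent pair — two paths of length 4: r = 2·(1/2)^4 = 1/8).
Hamilton's rule with n recipients of equal r: n·r·B > C, so B > C/(n·r) = 0.415/(4·0.125) = 0.83.

0.83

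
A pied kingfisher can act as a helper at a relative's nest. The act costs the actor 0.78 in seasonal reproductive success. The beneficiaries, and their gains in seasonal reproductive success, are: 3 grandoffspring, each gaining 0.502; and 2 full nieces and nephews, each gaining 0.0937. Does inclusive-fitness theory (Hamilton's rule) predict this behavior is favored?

Hamilton's rule: the trait is favored when the sum of r·B over every recipient exceeds the actor's cost C.
r to a grandoffspring = 1/4 (two parent–offspring links: r = (1/2)^2 = 1/4).
r to a full niece or nephew = 1/4 (full aunt/uncle↔niece/nephew: two paths of length 3 through the shared grandparent pair: r = 2·(1/2)^3 = 1/4).
Summing one r·B term per recipient: 3·0.25·0.502 + 2·0.25·0.0937 = 0.42335.
0.42335 < 0.78: the indirect benefit is less than the cost.

No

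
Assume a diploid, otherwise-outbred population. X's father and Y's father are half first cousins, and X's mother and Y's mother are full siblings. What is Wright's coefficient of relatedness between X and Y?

Independent pedigree routes through distinct common ancestors add.
X and Y are related in two ways: half second cousins through their fathers (r = 1/64) and first cousins through their mothers (r = 1/8).
r = 1/64 + 1/8 = 0.140625.

0.140625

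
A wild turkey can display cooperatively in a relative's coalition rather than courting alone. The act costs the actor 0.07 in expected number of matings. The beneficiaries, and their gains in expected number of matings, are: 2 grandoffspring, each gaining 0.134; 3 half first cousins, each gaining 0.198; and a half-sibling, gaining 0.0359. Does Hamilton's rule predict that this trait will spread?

Hamilton's rule: the trait is favored when the sum of r·B over every recipient exceeds the actor's cost C.
r to a grandoffspring = 0.25 (two parent–offspring links: r = (1/2)^2 = 1/4).
r to a half first cousin = 0.0625 (half first cousins share one grandparent — one path of length 4: r = (1/2)^4 = 1/16).
r to a half-sibling = 1/4 (half-sibs share one parent — one path of length 2: r = (1/2)^2 = 1/4).
Summing one r·B term per recipient: 2·0.25·0.134 + 3·0.0625·0.198 + 1·0.25·0.0359 = 0.1131.
0.1131 > 0.07: the indirect benefit exceeds the cost.

Yes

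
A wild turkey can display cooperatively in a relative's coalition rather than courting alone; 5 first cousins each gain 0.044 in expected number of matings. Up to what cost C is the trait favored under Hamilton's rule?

0.0275

r to a first cousin = 0.125 (first cousins share one grandparent pair — two paths of length 4: r = 2·(1/2)^4 = 1/8).
Hamilton's rule: n·r·B > C, so the trait is favored while C < n·r·B = 5·0.125·0.044 = 0.0275.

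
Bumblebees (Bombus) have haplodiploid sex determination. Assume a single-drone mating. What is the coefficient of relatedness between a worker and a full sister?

0.75

Haplodiploid full sisters inherit their father's entire haploid genome identically (contributing 1/2) and on average half of their mother's contribution (1/2 · 1/2 = 1/4); r = 1/2 + 1/4 = 3/4.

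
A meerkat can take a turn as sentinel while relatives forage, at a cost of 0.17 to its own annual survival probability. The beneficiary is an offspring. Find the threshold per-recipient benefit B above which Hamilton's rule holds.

0.34

r to an offspring = 0.5 (one parent–offspring link: r = (1/2)^1 = 1/2).
Hamilton's rule with n recipients of equal r: n·r·B > C, so B > C/(n·r) = 0.17/(1·0.5) = 0.34.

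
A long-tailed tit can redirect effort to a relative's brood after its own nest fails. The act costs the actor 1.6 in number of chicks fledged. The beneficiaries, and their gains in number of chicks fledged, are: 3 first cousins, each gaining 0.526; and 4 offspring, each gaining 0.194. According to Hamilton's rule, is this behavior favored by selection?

No

Hamilton's rule: the trait is favored when the sum of r·B over every recipient exceeds the actor's cost C.
r to a first cousin = 0.125 (first cousins share one grandparent pair — two paths of length 4: r = 2·(1/2)^4 = 1/8).
r to an offspring = 0.5 (one parent–offspring link: r = (1/2)^1 = 1/2).
Summing one r·B term per recipient: 3·0.125·0.526 + 4·0.5·0.194 = 0.58525.
0.58525 < 1.6: the indirect benefit is less than the cost.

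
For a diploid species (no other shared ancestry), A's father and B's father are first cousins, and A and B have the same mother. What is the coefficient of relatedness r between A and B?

With two independent routes of shared ancestry, r is the sum of the two contributions.
A and B are related in two ways: second cousins through their fathers (r = 1/32) and half-sibs through their shared mother (r = 1/4).
r = 1/32 + 1/4 = 9/32 = 0.28125.

0.28125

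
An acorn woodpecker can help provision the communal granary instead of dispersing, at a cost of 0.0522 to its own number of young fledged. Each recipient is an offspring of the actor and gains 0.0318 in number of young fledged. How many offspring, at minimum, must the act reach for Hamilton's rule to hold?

4

r to an offspring = 1/2 (one parent–offspring link: r = (1/2)^1 = 1/2).
Hamilton's rule: n·r·B > C  ⇒  n > C/(r·B) = 0.0522/(0.5·0.0318) = 3.283.
The smallest integer exceeding 3.283 is 4.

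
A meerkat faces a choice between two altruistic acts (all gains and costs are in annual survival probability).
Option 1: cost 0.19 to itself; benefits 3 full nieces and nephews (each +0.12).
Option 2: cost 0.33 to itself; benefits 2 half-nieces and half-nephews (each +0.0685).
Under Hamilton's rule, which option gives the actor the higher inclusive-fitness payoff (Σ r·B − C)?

Option 1

Option 1: r to a full niece or nephew = 0.25.
Option 1: Σ r·B − C = (3·0.25·0.12) − 0.19 = -0.1.
Option 2: r to a half-niece or half-nephew = 0.125.
Option 2: Σ r·B − C = (2·0.125·0.0685) − 0.33 = -0.312875.
Option 1 has the higher net inclusive-fitness payoff.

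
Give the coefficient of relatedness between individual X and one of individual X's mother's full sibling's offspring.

0.125

Each parent–offspring link contributes a factor of 1/2, and independent paths through distinct common ancestors add.
First cousins share one grandparent pair — two paths of length 4: r = 2·(1/2)^4 = 1/8.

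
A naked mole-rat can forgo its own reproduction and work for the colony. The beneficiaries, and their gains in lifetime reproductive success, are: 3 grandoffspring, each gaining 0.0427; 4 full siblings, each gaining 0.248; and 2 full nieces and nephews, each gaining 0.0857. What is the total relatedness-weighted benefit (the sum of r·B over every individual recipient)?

r to a grandoffspring = 1/4 (two parent–offspring links: r = (1/2)^2 = 1/4).
r to a full sibling = 0.5 (full sibs share both parents — two paths of length 2: r = 2·(1/2)^2 = 1/2).
r to a full niece or nephew = 1/4 (full aunt/uncle↔niece/nephew: two paths of length 3 through the shared grandparent pair: r = 2·(1/2)^3 = 1/4).
Summing one r·B term per recipient: 3·0.25·0.0427 + 4·0.5·0.248 + 2·0.25·0.0857 = 0.570875.

0.570875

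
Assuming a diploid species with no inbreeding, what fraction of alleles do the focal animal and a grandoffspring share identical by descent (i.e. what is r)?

0.25

Two parent–offspring links: r = (1/2)^2 = 1/4.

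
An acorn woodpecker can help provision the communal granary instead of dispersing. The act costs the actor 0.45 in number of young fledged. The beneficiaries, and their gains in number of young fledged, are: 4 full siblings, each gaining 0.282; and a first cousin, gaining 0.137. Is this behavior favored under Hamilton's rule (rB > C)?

Hamilton's rule: the trait is favored when the sum of r·B over every recipient exceeds the actor's cost C.
r to a full sibling = 0.5 (full sibs share both parents — two paths of length 2: r = 2·(1/2)^2 = 1/2).
r to a first cousin = 1/8 (first cousins share one grandparent pair — two paths of length 4: r = 2·(1/2)^4 = 1/8).
Summing one r·B term per recipient: 4·0.5·0.282 + 1·0.125·0.137 = 0.581125.
0.581125 > 0.45: the indirect benefit exceeds the cost.

Yes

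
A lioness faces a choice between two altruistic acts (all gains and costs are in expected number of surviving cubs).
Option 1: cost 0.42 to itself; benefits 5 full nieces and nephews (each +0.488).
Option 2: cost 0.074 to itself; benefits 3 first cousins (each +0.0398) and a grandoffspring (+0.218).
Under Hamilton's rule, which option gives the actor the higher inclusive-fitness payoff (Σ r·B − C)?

Option 1

Option 1: r to a full niece or nephew = 0.25.
Option 1: Σ r·B − C = (5·0.25·0.488) − 0.42 = 0.19.
Option 2: r to a first cousin = 0.125.
Option 2: r to a grandoffspring = 0.25.
Option 2: Σ r·B − C = (3·0.125·0.0398 + 1·0.25·0.218) − 0.074 = -0.004575.
Option 1 has the higher net inclusive-fitness payoff.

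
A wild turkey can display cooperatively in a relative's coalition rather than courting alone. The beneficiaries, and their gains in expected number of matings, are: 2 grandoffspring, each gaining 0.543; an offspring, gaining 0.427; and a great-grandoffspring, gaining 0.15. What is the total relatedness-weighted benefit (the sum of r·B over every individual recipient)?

0.50375

r to a grandoffspring = 1/4 (two parent–offspring links: r = (1/2)^2 = 1/4).
r to an offspring = 1/2 (one parent–offspring link: r = (1/2)^1 = 1/2).
r to a great-grandoffspring = 1/8 (three parent–offspring links: r = (1/2)^3 = 1/8).
Summing one r·B term per recipient: 2·0.25·0.543 + 1·0.5·0.427 + 1·0.125·0.15 = 0.50375.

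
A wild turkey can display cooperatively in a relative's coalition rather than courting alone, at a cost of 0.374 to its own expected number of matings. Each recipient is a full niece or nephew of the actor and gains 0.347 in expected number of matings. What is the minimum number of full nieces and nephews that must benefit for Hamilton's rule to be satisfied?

r to a full niece or nephew = 0.25 (full aunt/uncle↔niece/nephew: two paths of length 3 through the shared grandparent pair: r = 2·(1/2)^3 = 1/4).
Hamilton's rule: n·r·B > C  ⇒  n > C/(r·B) = 0.374/(0.25·0.347) = 4.311.
The smallest integer exceeding 4.311 is 5.

5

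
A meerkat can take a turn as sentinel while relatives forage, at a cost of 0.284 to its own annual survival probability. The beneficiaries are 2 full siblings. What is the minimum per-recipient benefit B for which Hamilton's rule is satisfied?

0.284

r to a full sibling = 0.5 (full sibs share both parents — two paths of length 2: r = 2·(1/2)^2 = 1/2).
Hamilton's rule with n recipients of equal r: n·r·B > C, so B > C/(n·r) = 0.284/(2·0.5) = 0.284.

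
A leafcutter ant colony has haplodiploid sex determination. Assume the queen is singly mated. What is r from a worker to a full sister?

Haplodiploid full sisters inherit their father's entire haploid genome identically (contributing 1/2) and on average half of their mother's contribution (1/2 · 1/2 = 1/4); r = 1/2 + 1/4 = 3/4.

0.75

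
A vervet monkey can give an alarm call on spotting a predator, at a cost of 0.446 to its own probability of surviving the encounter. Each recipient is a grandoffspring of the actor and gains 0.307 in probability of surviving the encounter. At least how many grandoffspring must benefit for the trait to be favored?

6

r to a grandoffspring = 0.25 (two parent–offspring links: r = (1/2)^2 = 1/4).
Hamilton's rule: n·r·B > C  ⇒  n > C/(r·B) = 0.446/(0.25·0.307) = 5.811.
The smallest integer exceeding 5.811 is 6.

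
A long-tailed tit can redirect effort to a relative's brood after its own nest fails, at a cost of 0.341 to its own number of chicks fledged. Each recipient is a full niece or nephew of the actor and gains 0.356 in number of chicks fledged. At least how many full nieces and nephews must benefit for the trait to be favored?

r to a full niece or nephew = 0.25 (full aunt/uncle↔niece/nephew: two paths of length 3 through the shared grandparent pair: r = 2·(1/2)^3 = 1/4).
Hamilton's rule: n·r·B > C  ⇒  n > C/(r·B) = 0.341/(0.25·0.356) = 3.831.
The smallest integer exceeding 3.831 is 4.

4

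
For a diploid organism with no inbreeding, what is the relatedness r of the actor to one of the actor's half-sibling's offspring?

Each parent–offspring link contributes a factor of 1/2, and independent paths through distinct common ancestors add.
Half-aunt/uncle↔niece/nephew: one path of length 3: r = (1/2)^3 = 1/8.

0.125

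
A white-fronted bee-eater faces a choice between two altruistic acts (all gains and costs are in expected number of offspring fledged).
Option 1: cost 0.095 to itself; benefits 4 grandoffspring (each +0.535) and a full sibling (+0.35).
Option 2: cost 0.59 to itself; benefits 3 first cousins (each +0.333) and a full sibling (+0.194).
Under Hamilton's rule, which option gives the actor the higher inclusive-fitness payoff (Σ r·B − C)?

Option 1

Option 1: r to a grandoffspring = 0.25.
Option 1: r to a full sibling = 0.5.
Option 1: Σ r·B − C = (4·0.25·0.535 + 1·0.5·0.35) − 0.095 = 0.615.
Option 2: r to a first cousin = 0.125.
Option 2: r to a full sibling = 0.5.
Option 2: Σ r·B − C = (3·0.125·0.333 + 1·0.5·0.194) − 0.59 = -0.368125.
Option 1 has the higher net inclusive-fitness payoff.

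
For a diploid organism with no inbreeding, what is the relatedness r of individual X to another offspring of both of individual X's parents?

0.5

Each parent–offspring link contributes a factor of 1/2, and independent paths through distinct common ancestors add.
Full sibs share both parents — two paths of length 2: r = 2·(1/2)^2 = 1/2.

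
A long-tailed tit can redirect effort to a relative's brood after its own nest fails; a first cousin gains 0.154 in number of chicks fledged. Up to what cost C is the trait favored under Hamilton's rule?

0.01925

r to a first cousin = 0.125 (first cousins share one grandparent pair — two paths of length 4: r = 2·(1/2)^4 = 1/8).
Hamilton's rule: n·r·B > C, so the trait is favored while C < n·r·B = 1·0.125·0.154 = 0.01925.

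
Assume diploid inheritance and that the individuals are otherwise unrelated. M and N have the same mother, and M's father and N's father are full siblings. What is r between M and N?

With two independent routes of shared ancestry, r is the sum of the two contributions.
M and N are related in two ways: half-sibs through their shared mother (r = 1/4) and first cousins through their fathers (r = 1/8).
r = 1/4 + 1/8 = 3/8 = 0.375.

0.375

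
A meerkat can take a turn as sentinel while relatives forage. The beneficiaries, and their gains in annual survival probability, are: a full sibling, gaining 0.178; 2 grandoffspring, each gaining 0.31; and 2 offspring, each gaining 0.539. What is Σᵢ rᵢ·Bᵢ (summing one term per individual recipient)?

0.783

r to a full sibling = 0.5 (full sibs share both parents — two paths of length 2: r = 2·(1/2)^2 = 1/2).
r to a grandoffspring = 0.25 (two parent–offspring links: r = (1/2)^2 = 1/4).
r to an offspring = 1/2 (one parent–offspring link: r = (1/2)^1 = 1/2).
Summing one r·B term per recipient: 1·0.5·0.178 + 2·0.25·0.31 + 2·0.5·0.539 = 0.783.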